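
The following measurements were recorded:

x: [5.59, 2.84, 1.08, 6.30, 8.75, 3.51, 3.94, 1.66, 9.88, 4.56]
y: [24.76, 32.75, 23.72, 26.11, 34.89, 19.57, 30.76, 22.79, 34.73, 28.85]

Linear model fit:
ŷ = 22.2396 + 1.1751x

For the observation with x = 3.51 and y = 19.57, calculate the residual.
Residual = -6.7942

The residual is the difference between the actual value and the predicted value:

Residual = y - ŷ

Step 1: Calculate predicted value
ŷ = 22.2396 + 1.1751 × 3.51
ŷ = 26.3642

Step 2: Calculate residual
Residual = 19.57 - 26.3642
Residual = -6.7942

Interpretation: the model overestimates the actual value by 6.7942 at this point (negative residual → observation lies below the fitted line).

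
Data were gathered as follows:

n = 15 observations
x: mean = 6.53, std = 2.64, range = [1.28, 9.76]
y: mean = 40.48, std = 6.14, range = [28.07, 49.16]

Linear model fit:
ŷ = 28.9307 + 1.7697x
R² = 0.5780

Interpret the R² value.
R² = 0.5780 means 57.80% of the variation in y is explained by the linear relationship with x. This indicates a moderate fit.

R² (coefficient of determination) measures the proportion of variance in y explained by the regression model.

Here R² = 0.5780:
- Explained: 57.80% of the variation in y
- Unexplained (residual): 100% − 57.80% = 42.20%
- Rule of thumb (below 0.3 weak; 0.3 to below 0.7 moderate; 0.7 and above strong) → moderate

Note: R² never decreases when predictors are added, so it should not be used alone to compare models of different size.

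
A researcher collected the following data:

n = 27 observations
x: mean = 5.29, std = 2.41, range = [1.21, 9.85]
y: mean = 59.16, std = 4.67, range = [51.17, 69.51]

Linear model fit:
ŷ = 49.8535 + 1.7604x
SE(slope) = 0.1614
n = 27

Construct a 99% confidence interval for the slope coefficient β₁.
The 99% CI for β₁ is (1.3105, 2.2103)

Confidence interval for the slope:

The 99% CI for β₁ is: β̂₁ ± t*(α/2, n-2) × SE(β̂₁)

Step 1: Find critical t-value
- Confidence level = 0.99
- Degrees of freedom = n - 2 = 27 - 2 = 25
- t*(α/2, 25) = 2.7874

Step 2: Calculate margin of error
Margin = 2.7874 × 0.1614 = 0.4499

Step 3: Construct interval
CI = 1.7604 ± 0.4499
CI = (1.3105, 2.2103)

Interpretation: intervals built this way capture the true β₁ in 99% of repeated samples; here the plausible range for the per-unit effect of x on y is 1.3105 to 2.2103.
The interval does not include 0, suggesting a significant linear relationship.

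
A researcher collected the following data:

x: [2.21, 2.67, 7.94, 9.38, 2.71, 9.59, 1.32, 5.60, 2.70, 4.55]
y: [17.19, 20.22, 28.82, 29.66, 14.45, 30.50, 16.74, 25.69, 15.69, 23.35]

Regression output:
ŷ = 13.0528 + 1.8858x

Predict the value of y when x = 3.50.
ŷ = 19.6531

x = 3.50 lies inside the observed range [1.32, 9.59], so the fitted equation applies directly:

ŷ = 13.0528 + 1.8858 × 3.50
ŷ = 13.0528 + 6.6003
ŷ = 19.6531

This is the fitted mean response at that x — an individual observation would come with a wider prediction interval.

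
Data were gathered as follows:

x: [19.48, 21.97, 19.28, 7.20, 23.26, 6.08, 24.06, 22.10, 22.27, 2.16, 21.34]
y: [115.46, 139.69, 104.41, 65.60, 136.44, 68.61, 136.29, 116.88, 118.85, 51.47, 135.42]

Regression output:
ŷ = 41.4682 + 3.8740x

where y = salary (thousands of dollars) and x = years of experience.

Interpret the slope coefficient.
For each additional year of experience, predicted salary increases by approximately 3.8740 thousand dollars.

The slope β₁ = 3.8740 gives the rate at which the fitted salary changes with experience.

Interpretation:
- Experience up by 1 year → predicted salary increases by 3.8740 thousand dollars
- This is a linear approximation: the same per-unit change is assumed across the whole observed x range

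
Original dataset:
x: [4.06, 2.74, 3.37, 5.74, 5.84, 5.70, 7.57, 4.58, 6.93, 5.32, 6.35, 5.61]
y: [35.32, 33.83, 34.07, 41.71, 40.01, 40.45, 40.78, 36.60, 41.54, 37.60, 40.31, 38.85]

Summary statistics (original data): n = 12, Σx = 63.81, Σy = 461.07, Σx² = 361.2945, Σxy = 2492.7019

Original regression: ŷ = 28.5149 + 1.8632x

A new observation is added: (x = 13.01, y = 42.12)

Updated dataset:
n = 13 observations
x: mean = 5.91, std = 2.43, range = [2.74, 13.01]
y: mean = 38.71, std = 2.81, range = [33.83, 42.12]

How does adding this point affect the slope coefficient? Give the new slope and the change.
Adding the point moves β₁ from 1.8632 to 0.8774, i.e. it decreases by 0.9858 (-52.9%).

The new point has HIGH LEVERAGE: x = 13.01 is far from the original mean x̄ = 63.81/12 ≈ 5.32 (original range [2.74, 7.57]).

Step 1: Update the sums with the new point (n goes from 12 to 13)
Σx  = 63.81 + 13.01 = 76.82
Σy  = 461.07 + 42.12 = 503.19
Σx² = 361.2945 + 13.01² = 361.2945 + 169.2601 = 530.5546
Σxy = 2492.7019 + 13.01×42.12 = 2492.7019 + 547.9812 = 3040.6831

Step 2: Recompute the slope with b₁ = (nΣxy − ΣxΣy) / (nΣx² − (Σx)²)
Numerator   = 13×3040.6831 − 76.82×503.19 = 39528.8803 − 38655.0558 = 873.8245
Denominator = 13×530.5546 − 76.82² = 6897.2098 − 5901.3124 = 995.8974
b₁(new) = 873.8245 / 995.8974 = 0.8774

(Same formula on the original sums: (12×2492.7019 − 63.81×461.07) / (12×361.2945 − 63.81²) = 491.5461 / 263.8179 = 1.8632, matching the given fit.)

Step 3: Change in slope
Δβ₁ = 0.8774 − 1.8632 = -0.9858
Relative change = -0.9858 / 1.8632 × 100% = -52.9%
→ the slope decreases when the point is added.

Because the point sits below the extension of the original line at a high-leverage x, it tilts the fit down.
In practice: check such a point for data-entry or measurement error.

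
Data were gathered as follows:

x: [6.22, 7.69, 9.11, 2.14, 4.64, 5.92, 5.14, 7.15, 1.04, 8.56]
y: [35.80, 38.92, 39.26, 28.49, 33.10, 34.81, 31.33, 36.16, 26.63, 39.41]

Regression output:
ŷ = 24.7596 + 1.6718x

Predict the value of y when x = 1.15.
ŷ = 26.6822

To predict y for x = 1.15, substitute into the regression equation:

ŷ = 24.7596 + 1.6718 × 1.15
ŷ = 24.7596 + 1.9226
ŷ = 26.6822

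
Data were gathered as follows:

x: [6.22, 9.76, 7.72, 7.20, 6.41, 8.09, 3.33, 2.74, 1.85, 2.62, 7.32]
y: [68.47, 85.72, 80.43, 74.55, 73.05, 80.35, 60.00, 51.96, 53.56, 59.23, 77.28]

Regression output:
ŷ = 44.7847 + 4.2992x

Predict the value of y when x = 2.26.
ŷ = 54.5009

x = 2.26 lies inside the observed range [1.85, 9.76], so the fitted equation applies directly:

ŷ = 44.7847 + 4.2992 × 2.26
ŷ = 44.7847 + 9.7162
ŷ = 54.5009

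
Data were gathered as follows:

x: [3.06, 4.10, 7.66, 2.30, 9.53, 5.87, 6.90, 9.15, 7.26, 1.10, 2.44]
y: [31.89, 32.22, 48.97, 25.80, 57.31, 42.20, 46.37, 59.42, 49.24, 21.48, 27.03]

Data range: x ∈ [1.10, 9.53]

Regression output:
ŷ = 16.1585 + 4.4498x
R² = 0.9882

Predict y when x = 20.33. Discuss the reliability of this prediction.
ŷ = 106.6229, but this is extrapolation (above the data range [1.10, 9.53]) and may be unreliable.

Prediction calculation:
ŷ = 16.1585 + 4.4498 × 20.33
ŷ = 106.6229

Reliability:
- Data range: x ∈ [1.10, 9.53]
- Prediction point: x = 20.33 is 10.80 units above the observed range → this is EXTRAPOLATION, not interpolation

Why that matters here:
- The standard error of prediction grows with (x − x̄)², and x = 20.33 is far from x̄ = 5.40
- Real relationships often flatten, saturate, or turn nonlinear at extremes

The R² = 0.9882 only validates the fit within [1.10, 9.53]; treat ŷ = 106.6229 with caution.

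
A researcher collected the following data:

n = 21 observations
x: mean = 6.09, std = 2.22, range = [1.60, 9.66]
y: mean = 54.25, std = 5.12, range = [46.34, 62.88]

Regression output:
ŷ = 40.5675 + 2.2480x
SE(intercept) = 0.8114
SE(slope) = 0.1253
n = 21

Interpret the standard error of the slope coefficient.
SE(slope) = 0.1253 measures the uncertainty in the estimated slope. The coefficient is estimated precisely (SE/|β̂₁| = 5.6%).

SE(β̂₁) = s / √Sxx, where s is the residual standard deviation and Sxx = Σ(x − x̄)². It is the yardstick for how far β̂₁ = 2.2480 could plausibly be from the true slope.

Relative precision:
- SE / |β̂₁| = 0.1253 / 2.2480 = 5.6%
- Rule of thumb (under 20%: precise; 20% to under 50%: moderately precise; 50% or more: imprecise) → precise

Link to the t-test: t = β̂₁ / SE(β̂₁) = 2.2480 / 0.1253 = 17.9409, the statistic for H₀: β₁ = 0.

What drives SE(β̂₁): larger n (here n = 21) → smaller SE; wider spread of x values → smaller SE.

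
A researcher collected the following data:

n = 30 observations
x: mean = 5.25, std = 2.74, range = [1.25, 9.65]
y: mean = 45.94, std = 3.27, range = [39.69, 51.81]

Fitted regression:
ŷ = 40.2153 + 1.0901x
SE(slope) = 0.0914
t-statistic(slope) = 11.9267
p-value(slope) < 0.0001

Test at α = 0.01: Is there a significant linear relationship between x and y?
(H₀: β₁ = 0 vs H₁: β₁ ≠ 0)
p-value < 0.0001 < α = 0.01, so we reject H₀. The relationship is significant.

Hypothesis test for the slope coefficient:

H₀: β₁ = 0 (no linear relationship)
H₁: β₁ ≠ 0 (linear relationship exists)

Test statistic: t = β̂₁ / SE(β̂₁) = 1.0901 / 0.0914 = 11.9267

p < 0.0001: how often a slope estimate this far from 0 (in SE units) would arise by chance if β₁ were truly 0.

Decision rule: reject H₀ if p-value < α.
p-value < 0.0001 < α = 0.01 → reject H₀.

There is sufficient evidence at the 1% significance level to conclude that a linear relationship exists between x and y.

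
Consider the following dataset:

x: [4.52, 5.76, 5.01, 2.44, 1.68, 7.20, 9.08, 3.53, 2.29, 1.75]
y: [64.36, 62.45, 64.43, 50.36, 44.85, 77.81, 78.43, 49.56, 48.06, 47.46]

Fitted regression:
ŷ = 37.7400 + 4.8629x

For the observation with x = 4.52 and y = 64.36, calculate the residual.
Residual = 4.6397

The residual is the difference between the actual value and the predicted value:

Residual = y - ŷ

Step 1: Calculate predicted value
ŷ = 37.7400 + 4.8629 × 4.52
ŷ = 59.7203

Step 2: Calculate residual
Residual = 64.36 - 59.7203
Residual = 4.6397

Interpretation: the model underestimates the actual value by 4.6397 at this point (positive residual → observation lies above the fitted line).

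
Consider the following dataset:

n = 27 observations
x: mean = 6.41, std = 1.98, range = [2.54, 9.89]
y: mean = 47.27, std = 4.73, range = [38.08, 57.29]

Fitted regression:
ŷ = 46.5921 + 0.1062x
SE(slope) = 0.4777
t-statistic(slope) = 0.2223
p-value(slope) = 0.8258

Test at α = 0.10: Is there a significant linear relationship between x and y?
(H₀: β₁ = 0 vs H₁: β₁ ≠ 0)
Fail to reject H₀: p-value = 0.8258 ≥ α = 0.10. The linear relationship is not significant at the 10% level.

Hypothesis test for the slope coefficient:

H₀: β₁ = 0 (no linear relationship)
H₁: β₁ ≠ 0 (linear relationship exists)

Test statistic: t = β̂₁ / SE(β̂₁) = 0.1062 / 0.4777 = 0.2223

p = 0.8258: how often a slope estimate this far from 0 (in SE units) would arise by chance if β₁ were truly 0.

Decision rule: reject H₀ if p-value < α.
p-value = 0.8258 ≥ α = 0.10 → fail to reject H₀.

There is not sufficient evidence at the 10% significance level to conclude that a linear relationship exists between x and y.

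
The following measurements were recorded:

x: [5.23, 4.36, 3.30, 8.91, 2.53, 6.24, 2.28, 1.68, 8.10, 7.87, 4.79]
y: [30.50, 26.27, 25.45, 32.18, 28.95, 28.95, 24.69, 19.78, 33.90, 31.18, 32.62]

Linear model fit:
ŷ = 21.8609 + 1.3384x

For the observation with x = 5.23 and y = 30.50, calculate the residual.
Residual = 1.6393

The residual is the difference between the actual value and the predicted value:

Residual = y - ŷ

Step 1: Calculate predicted value
ŷ = 21.8609 + 1.3384 × 5.23
ŷ = 28.8607

Step 2: Calculate residual
Residual = 30.50 - 28.8607
Residual = 1.6393

Sign check: y > ŷ, so the point is above the line and the fit underestimates here.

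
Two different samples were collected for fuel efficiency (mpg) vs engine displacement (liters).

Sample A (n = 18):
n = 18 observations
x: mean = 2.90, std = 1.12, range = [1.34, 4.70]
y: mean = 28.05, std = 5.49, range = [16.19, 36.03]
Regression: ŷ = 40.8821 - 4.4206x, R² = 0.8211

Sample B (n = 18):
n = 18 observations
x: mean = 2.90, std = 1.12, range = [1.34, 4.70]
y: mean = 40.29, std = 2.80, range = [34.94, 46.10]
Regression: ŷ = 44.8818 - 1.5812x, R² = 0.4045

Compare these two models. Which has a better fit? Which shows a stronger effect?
Model A has the better fit (R² = 0.8211 vs 0.4045). Model A shows the stronger effect (|β₁| = 4.4206 vs 1.5812).

Model Comparison:

Goodness of fit (R²):
- Model A: R² = 0.8211 → 82.11% of variance in fuel efficiency explained
- Model B: R² = 0.4045 → 40.45% of variance in fuel efficiency explained
- 0.8211 > 0.4045 → Model A has the better fit

Strength of effect — compare |β₁|:
- Model A: β₁ = -4.4206 → predicted fuel efficiency falls 4.4206 mpg per additional liter of engine displacement
- Model B: β₁ = -1.5812 → predicted fuel efficiency falls 1.5812 mpg per additional liter of engine displacement
- |-4.4206| > |-1.5812| → Model A shows the stronger marginal effect

Notes:
- A steeper slope doesn't make a better model if the scatter around the line is large.
- R² measures how tightly points cluster around the line; β₁ measures how steep the line is — they answer different questions.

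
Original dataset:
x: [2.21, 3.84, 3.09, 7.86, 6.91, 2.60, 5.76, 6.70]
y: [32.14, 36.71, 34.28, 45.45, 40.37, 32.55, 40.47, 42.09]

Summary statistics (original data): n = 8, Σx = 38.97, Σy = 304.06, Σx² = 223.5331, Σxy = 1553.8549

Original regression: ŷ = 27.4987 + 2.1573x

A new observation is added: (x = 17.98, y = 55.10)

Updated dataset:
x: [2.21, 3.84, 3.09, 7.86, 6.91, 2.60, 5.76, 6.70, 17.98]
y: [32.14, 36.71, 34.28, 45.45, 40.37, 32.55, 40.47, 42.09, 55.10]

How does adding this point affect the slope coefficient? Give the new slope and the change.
The slope changes from 2.1573 to 1.4582 (change of -0.6991, or -32.4%).

x = 17.98 lies well outside the original x-range [2.21, 7.86] (x̄ ≈ 4.87), so this observation has high leverage and can move the slope substantially.

Step 1: Update the sums with the new point (n goes from 8 to 9)
Σx  = 38.97 + 17.98 = 56.95
Σy  = 304.06 + 55.10 = 359.16
Σx² = 223.5331 + 17.98² = 223.5331 + 323.2804 = 546.8135
Σxy = 1553.8549 + 17.98×55.10 = 1553.8549 + 990.6980 = 2544.5529

Step 2: Recompute the slope with b₁ = (nΣxy − ΣxΣy) / (nΣx² − (Σx)²)
Numerator   = 9×2544.5529 − 56.95×359.16 = 22900.9761 − 20454.1620 = 2446.8141
Denominator = 9×546.8135 − 56.95² = 4921.3215 − 3243.3025 = 1678.0190
b₁(new) = 2446.8141 / 1678.0190 = 1.4582

(Same formula on the original sums: (8×1553.8549 − 38.97×304.06) / (8×223.5331 − 38.97²) = 581.6210 / 269.6039 = 2.1573, matching the given fit.)

Step 3: Change in slope
Δβ₁ = 1.4582 − 2.1573 = -0.6991
Relative change = -0.6991 / 2.1573 × 100% = -32.4%
→ the slope decreases when the point is added.

A high-leverage point only changes the slope if it is off the original line; here y = 55.10 is below the original trend, so the slope decreases.
In practice: check such a point for data-entry or measurement error.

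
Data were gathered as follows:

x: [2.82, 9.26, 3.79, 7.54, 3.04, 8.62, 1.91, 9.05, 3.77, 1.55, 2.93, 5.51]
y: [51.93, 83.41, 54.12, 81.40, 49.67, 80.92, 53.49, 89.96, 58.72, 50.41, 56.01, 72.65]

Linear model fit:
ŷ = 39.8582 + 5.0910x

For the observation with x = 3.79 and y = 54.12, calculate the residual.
Residual = -5.0331

The residual is the difference between the actual value and the predicted value:

Residual = y - ŷ

Step 1: Calculate predicted value
ŷ = 39.8582 + 5.0910 × 3.79
ŷ = 59.1531

Step 2: Calculate residual
Residual = 54.12 - 59.1531
Residual = -5.0331

Interpretation: the model overestimates the actual value by 5.0331 at this point (negative residual → observation lies below the fitted line).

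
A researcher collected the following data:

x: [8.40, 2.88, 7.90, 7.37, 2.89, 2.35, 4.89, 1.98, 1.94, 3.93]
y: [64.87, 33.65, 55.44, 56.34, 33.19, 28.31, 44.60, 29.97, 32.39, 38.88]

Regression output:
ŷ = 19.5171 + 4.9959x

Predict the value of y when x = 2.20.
ŷ = 30.5081

Plug x = 2.20 into the fitted line:

ŷ = 19.5171 + 4.9959 × 2.20
ŷ = 19.5171 + 10.9910
ŷ = 30.5081

This is the fitted mean response at that x — an individual observation would come with a wider prediction interval.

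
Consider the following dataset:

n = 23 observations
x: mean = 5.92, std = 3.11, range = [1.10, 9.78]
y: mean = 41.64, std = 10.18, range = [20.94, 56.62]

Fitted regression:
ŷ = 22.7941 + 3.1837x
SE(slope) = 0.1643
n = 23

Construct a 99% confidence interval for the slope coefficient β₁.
The 99% CI for β₁ is (2.7185, 3.6489)

Confidence interval for the slope:

The 99% CI for β₁ is: β̂₁ ± t*(α/2, n-2) × SE(β̂₁)

Step 1: Find critical t-value
- Confidence level = 0.99
- Degrees of freedom = n - 2 = 23 - 2 = 21
- t*(α/2, 21) = 2.8314

Step 2: Calculate margin of error
Margin = 2.8314 × 0.1643 = 0.4652

Step 3: Construct interval
CI = 3.1837 ± 0.4652
CI = (2.7185, 3.6489)

Interpretation: each one-unit increase in x is associated with a change in mean y of between 2.7185 and 3.6489, with 99% confidence.
Both endpoints are positive, so the data support a genuinely positive slope at this confidence level.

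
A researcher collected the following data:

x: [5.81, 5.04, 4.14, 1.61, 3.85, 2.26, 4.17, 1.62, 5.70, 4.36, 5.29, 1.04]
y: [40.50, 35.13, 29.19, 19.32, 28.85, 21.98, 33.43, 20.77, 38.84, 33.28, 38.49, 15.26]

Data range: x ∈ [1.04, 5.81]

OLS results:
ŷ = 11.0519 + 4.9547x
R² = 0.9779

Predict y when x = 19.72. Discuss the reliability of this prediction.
The equation gives ŷ = 108.7586; however x = 19.72 is 13.91 units above the observed range, so this extrapolated value should not be trusted.

Prediction calculation:
ŷ = 11.0519 + 4.9547 × 19.72
ŷ = 108.7586

Reliability:
- Data range: x ∈ [1.04, 5.81]
- Prediction point: x = 19.72 is 13.91 units above the observed range → this is EXTRAPOLATION, not interpolation

Why that matters here:
- Real relationships often flatten, saturate, or turn nonlinear at extremes
- R² describes fit only over the sampled x values; it says nothing about behaviour beyond them
- The linear relationship may not hold outside the observed range

Report the number if required, but flag clearly that it is an extrapolation.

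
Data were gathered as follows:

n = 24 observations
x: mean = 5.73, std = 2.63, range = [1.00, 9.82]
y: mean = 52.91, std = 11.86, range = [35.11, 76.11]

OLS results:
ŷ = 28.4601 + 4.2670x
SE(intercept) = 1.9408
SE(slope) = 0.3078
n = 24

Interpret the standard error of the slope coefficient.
SE(slope) = 0.3078 measures the uncertainty in the estimated slope. The coefficient is estimated precisely (SE/|β̂₁| = 7.2%).

What SE measures:
- The standard error quantifies the sampling variability of the coefficient estimate
- It is the estimated standard deviation of β̂₁ across hypothetical repeated samples of the same size
- Smaller SE → more precise estimate

Relative precision:
- SE / |β̂₁| = 0.3078 / 4.2670 = 7.2%
- Rule of thumb (under 20%: precise; 20% to under 50%: moderately precise; 50% or more: imprecise) → precise

Link to interval estimation: a confidence interval for β₁ is β̂₁ ± t* × 0.3078, so SE sets the half-width per unit of t*.

What drives SE(β̂₁): larger n (here n = 24) → smaller SE; more residual scatter → larger SE.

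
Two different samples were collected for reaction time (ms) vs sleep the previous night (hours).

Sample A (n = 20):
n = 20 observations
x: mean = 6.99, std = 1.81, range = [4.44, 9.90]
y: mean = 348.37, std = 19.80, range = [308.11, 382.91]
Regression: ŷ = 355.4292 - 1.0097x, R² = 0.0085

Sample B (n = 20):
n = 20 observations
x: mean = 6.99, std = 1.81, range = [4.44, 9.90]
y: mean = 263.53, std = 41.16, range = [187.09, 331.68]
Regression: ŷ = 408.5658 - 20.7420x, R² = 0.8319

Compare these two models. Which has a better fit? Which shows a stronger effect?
Model B has the better fit (R² = 0.8319 vs 0.0085). Model B shows the stronger effect (|β₁| = 20.7420 vs 1.0097).

Model Comparison:

Goodness of fit (R²):
- Model A: R² = 0.0085 → 0.85% of variance in reaction time explained
- Model B: R² = 0.8319 → 83.19% of variance in reaction time explained
- 0.8319 > 0.0085 → Model B has the better fit

Strength of effect — compare |β₁|:
- Model A: β₁ = -1.0097 → predicted reaction time falls 1.0097 ms per additional hour of sleep
- Model B: β₁ = -20.7420 → predicted reaction time falls 20.7420 ms per additional hour of sleep
- |-1.0097| < |-20.7420| → Model B shows the stronger marginal effect

Note: A steeper slope doesn't make a better model if the scatter around the line is large.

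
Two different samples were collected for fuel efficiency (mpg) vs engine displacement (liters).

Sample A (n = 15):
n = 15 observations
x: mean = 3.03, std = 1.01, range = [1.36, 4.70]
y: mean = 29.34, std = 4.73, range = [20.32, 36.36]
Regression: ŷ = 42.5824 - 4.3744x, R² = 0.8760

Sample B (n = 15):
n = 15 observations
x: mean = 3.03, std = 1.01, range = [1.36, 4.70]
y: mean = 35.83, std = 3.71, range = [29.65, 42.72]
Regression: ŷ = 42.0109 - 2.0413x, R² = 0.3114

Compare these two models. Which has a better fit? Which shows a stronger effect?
Model A has the better fit (R² = 0.8760 vs 0.3114). Model A shows the stronger effect (|β₁| = 4.3744 vs 2.0413).

Model Comparison:

Which explains more variance? (R²)
- Model A: R² = 0.8760 → 87.60% of variance in fuel efficiency explained
- Model B: R² = 0.3114 → 31.14% of variance in fuel efficiency explained
- 0.8760 > 0.3114 → Model A has the better fit

Effect size (slope magnitude):
- Model A: β₁ = -4.3744 → predicted fuel efficiency falls 4.3744 mpg per additional liter of engine displacement
- Model B: β₁ = -2.0413 → predicted fuel efficiency falls 2.0413 mpg per additional liter of engine displacement
- |-4.3744| > |-2.0413| → Model A shows the stronger marginal effect

Note: R² measures how tightly points cluster around the line; β₁ measures how steep the line is — they answer different questions.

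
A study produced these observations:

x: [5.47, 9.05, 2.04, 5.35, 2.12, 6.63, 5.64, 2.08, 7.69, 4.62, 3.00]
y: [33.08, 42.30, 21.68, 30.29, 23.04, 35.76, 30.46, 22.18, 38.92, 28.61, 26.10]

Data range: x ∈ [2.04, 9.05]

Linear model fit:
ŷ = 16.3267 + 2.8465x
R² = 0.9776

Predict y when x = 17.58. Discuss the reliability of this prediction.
ŷ = 66.3682 (extrapolation — x = 17.58 lies outside [2.04, 9.05], so reliability is low).

Prediction calculation:
ŷ = 16.3267 + 2.8465 × 17.58
ŷ = 66.3682

Reliability:
- Data range: x ∈ [2.04, 9.05]
- Prediction point: x = 17.58 is 8.53 units above the observed range → this is EXTRAPOLATION, not interpolation

Why that matters here:
- Real relationships often flatten, saturate, or turn nonlinear at extremes
- The standard error of prediction grows with (x − x̄)², and x = 17.58 is far from x̄ = 4.88

A defensible statement: 'if the linear trend continued to x = 17.58, y would be about 66.3682' — the premise is untested.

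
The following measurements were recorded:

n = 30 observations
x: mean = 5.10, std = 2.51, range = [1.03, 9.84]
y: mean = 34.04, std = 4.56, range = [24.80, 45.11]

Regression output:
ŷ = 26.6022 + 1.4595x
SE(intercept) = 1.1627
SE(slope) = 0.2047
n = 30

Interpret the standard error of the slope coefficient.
SE(slope) = 0.2047 measures the uncertainty in the estimated slope. The coefficient is estimated precisely (SE/|β̂₁| = 14.0%).

What SE measures:
- The standard error quantifies the sampling variability of the coefficient estimate
- It is the estimated standard deviation of β̂₁ across hypothetical repeated samples of the same size
- Smaller SE → more precise estimate

Relative precision:
- SE / |β̂₁| = 0.2047 / 1.4595 = 14.0%
- Rule of thumb (under 20%: precise; 20% to under 50%: moderately precise; 50% or more: imprecise) → precise

Link to interval estimation: a confidence interval for β₁ is β̂₁ ± t* × 0.2047, so SE sets the half-width per unit of t*.

What drives SE(β̂₁): larger n (here n = 30) → smaller SE; wider spread of x values → smaller SE.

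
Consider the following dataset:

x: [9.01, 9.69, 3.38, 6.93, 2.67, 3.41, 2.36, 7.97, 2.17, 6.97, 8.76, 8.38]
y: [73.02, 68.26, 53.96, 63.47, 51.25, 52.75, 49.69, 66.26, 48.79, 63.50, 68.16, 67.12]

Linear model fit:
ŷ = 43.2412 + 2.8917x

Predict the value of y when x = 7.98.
ŷ = 66.3170

Plug x = 7.98 into the fitted line:

ŷ = 43.2412 + 2.8917 × 7.98
ŷ = 43.2412 + 23.0758
ŷ = 66.3170

This is the fitted mean response at that x — an individual observation would come with a wider prediction interval.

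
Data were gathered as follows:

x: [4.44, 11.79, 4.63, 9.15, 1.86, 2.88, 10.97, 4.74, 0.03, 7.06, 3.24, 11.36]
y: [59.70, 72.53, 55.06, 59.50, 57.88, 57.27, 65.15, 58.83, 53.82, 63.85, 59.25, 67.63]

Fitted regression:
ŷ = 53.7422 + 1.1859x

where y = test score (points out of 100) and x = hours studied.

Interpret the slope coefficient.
For each additional hour of study time, predicted test score increases by approximately 1.1859 points.

The slope β₁ = 1.1859 gives the rate at which the fitted test score changes with study time.

Interpretation:
- Study time up by 1 hour → predicted test score increases by 1.1859 points
- This is a linear approximation: the same per-unit change is assumed across the whole observed x range

(β₀ = 53.7422 is the fitted value at x = 0 and is not part of the slope interpretation.)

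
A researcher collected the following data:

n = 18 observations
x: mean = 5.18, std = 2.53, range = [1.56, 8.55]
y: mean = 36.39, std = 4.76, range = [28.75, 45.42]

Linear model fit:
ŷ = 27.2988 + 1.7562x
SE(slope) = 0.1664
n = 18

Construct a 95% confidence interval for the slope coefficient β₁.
The 95% CI for β₁ is (1.4034, 2.1090)

Confidence interval for the slope:

The 95% CI for β₁ is: β̂₁ ± t*(α/2, n-2) × SE(β̂₁)

Step 1: Find critical t-value
- Confidence level = 0.95
- Degrees of freedom = n - 2 = 18 - 2 = 16
- t*(α/2, 16) = 2.1199

Step 2: Calculate margin of error
Margin = 2.1199 × 0.1664 = 0.3528

Step 3: Construct interval
CI = 1.7562 ± 0.3528
CI = (1.4034, 2.1090)

Interpretation: We are 95% confident that the true slope β₁ lies between 1.4034 and 2.1090.
Since 0 is outside the interval, a two-sided test at α = 0.05 would reject H₀: β₁ = 0.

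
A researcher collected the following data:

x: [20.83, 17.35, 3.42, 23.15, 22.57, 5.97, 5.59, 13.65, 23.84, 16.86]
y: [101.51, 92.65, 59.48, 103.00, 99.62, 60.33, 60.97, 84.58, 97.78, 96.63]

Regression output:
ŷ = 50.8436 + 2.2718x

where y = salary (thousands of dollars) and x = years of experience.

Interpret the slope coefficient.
For each additional year of experience, predicted salary increases by approximately 2.2718 thousand dollars.

The slope coefficient β₁ = 2.2718 represents the marginal effect of experience on salary.

Interpretation:
- Experience up by 1 year → predicted salary increases by 2.2718 thousand dollars
- This is a linear approximation: the same per-unit change is assumed across the whole observed x range
- The sign (+) gives the direction; the magnitude 2.2718 gives the size of the effect per year

The intercept β₀ = 50.8436 is the predicted salary when experience = 0; since the smallest observed x is 3.42, this is an extrapolation and mainly anchors the line.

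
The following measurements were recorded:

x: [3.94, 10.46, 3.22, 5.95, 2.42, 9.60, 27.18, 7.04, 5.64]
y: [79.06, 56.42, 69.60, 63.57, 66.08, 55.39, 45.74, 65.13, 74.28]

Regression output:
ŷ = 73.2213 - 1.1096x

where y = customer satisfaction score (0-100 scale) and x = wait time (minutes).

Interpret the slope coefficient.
An increase of one minute in wait time is associated with a 1.1096 points decrease in predicted satisfaction score.

The slope β₁ = -1.1096 gives the rate at which the fitted satisfaction score changes with wait time.

Interpretation:
- Wait time up by 1 minute → predicted satisfaction score decreases by 1.1096 points
- The effect is assumed constant over the observed range of x (linearity)
- The slope describes association in these data, not necessarily a causal effect

(β₀ = 73.2213 is the fitted value at x = 0 and is not part of the slope interpretation.)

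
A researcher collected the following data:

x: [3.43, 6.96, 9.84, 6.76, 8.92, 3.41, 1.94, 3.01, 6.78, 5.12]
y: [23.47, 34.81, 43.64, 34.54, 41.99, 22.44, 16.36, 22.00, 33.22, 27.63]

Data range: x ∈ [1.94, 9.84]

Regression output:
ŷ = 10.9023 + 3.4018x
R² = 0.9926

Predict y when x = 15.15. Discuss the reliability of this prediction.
ŷ = 62.4396 (extrapolation — x = 15.15 lies outside [1.94, 9.84], so reliability is low).

Prediction calculation:
ŷ = 10.9023 + 3.4018 × 15.15
ŷ = 62.4396

Reliability:
- Data range: x ∈ [1.94, 9.84]
- Prediction point: x = 15.15 is 5.31 units above the observed range → this is EXTRAPOLATION, not interpolation

Why that matters here:
- There are no observations near this x to validate the fitted line there
- The standard error of prediction grows with (x − x̄)², and x = 15.15 is far from x̄ = 5.62
- R² describes fit only over the sampled x values; it says nothing about behaviour beyond them

The R² = 0.9926 only validates the fit within [1.94, 9.84]; treat ŷ = 62.4396 with caution.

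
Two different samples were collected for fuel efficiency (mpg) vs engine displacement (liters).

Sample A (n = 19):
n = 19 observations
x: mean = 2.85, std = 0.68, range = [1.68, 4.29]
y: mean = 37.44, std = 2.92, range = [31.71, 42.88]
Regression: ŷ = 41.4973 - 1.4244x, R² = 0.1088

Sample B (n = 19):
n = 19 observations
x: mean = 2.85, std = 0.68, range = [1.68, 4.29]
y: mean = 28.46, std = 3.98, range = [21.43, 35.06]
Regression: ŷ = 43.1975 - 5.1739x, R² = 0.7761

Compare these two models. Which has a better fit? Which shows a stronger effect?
Model B has the better fit (R² = 0.7761 vs 0.1088). Model B shows the stronger effect (|β₁| = 5.1739 vs 1.4244).

Model Comparison:

Fit — compare R²:
- Model A: R² = 0.1088 → 10.88% of variance in fuel efficiency explained
- Model B: R² = 0.7761 → 77.61% of variance in fuel efficiency explained
- 0.7761 > 0.1088 → Model B has the better fit

Which has the larger per-liter effect? (|β₁|)
- Model A: β₁ = -1.4244 → predicted fuel efficiency falls 1.4244 mpg per additional liter of engine displacement
- Model B: β₁ = -5.1739 → predicted fuel efficiency falls 5.1739 mpg per additional liter of engine displacement
- |-1.4244| < |-5.1739| → Model B shows the stronger marginal effect

Note: The two samples could reflect different populations, time periods, or measurement quality.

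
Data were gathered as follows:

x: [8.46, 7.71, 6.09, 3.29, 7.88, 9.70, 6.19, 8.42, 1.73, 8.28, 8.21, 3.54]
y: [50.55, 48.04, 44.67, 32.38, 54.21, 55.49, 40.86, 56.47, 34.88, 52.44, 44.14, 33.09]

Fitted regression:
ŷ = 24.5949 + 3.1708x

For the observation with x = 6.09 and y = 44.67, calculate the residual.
Residual = 0.7649

The residual is the difference between the actual value and the predicted value:

Residual = y - ŷ

Step 1: Calculate predicted value
ŷ = 24.5949 + 3.1708 × 6.09
ŷ = 43.9051

Step 2: Calculate residual
Residual = 44.67 - 43.9051
Residual = 0.7649

The residual is positive, so the observed y = 44.67 sits above the regression line (the line underestimates it by 0.7649).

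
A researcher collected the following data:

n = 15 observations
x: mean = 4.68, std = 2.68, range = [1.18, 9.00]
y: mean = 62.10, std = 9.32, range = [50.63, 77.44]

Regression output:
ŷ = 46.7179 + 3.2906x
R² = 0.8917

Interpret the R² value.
R² = 0.8917 means 89.17% of the variation in y is explained by the linear relationship with x. This indicates a strong fit.

R² = 1 − SS_res/SS_tot compares the residual scatter to the total scatter of y about its mean.

Here R² = 0.8917:
- Explained: 89.17% of the variation in y
- Unexplained (residual): 100% − 89.17% = 10.83%
- Rule of thumb (below 0.3 weak; 0.3 to below 0.7 moderate; 0.7 and above strong) → strong

Calculation: R² = 1 − (SS_res / SS_tot), where SS_res is the sum of squared residuals and SS_tot the total sum of squares.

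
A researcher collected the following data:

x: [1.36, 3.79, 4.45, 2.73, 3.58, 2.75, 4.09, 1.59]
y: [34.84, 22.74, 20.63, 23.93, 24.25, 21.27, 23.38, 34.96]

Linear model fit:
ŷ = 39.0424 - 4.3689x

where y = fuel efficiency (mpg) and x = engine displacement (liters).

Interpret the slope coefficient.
An increase of one liter in engine displacement is associated with a 4.3689 mpg decrease in predicted fuel efficiency.

The slope coefficient β₁ = -4.3689 represents the marginal effect of engine displacement on fuel efficiency.

Interpretation:
- Engine displacement up by 1 liter → predicted fuel efficiency decreases by 4.3689 mpg
- This is a linear approximation: the same per-unit change is assumed across the whole observed x range
- The sign (−) gives the direction; the magnitude 4.3689 gives the size of the effect per liter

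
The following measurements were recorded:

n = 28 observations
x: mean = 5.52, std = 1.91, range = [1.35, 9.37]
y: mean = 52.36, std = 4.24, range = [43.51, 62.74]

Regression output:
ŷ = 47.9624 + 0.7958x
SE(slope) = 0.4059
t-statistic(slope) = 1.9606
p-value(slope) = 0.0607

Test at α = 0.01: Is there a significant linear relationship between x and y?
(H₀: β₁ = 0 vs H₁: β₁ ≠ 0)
Since p-value = 0.0607 ≥ α = 0.01, fail to reject H₀ — the slope is not significantly different from 0.

Hypothesis test for the slope coefficient:

H₀: β₁ = 0 (no linear relationship)
H₁: β₁ ≠ 0 (linear relationship exists)

Test statistic: t = β̂₁ / SE(β̂₁) = 0.7958 / 0.4059 = 1.9606

p = 0.0607: how often a slope estimate this far from 0 (in SE units) would arise by chance if β₁ were truly 0.

Decision rule: reject H₀ if p-value < α.
p-value = 0.0607 ≥ α = 0.01 → fail to reject H₀.

There is not sufficient evidence at the 1% significance level to conclude that a linear relationship exists between x and y.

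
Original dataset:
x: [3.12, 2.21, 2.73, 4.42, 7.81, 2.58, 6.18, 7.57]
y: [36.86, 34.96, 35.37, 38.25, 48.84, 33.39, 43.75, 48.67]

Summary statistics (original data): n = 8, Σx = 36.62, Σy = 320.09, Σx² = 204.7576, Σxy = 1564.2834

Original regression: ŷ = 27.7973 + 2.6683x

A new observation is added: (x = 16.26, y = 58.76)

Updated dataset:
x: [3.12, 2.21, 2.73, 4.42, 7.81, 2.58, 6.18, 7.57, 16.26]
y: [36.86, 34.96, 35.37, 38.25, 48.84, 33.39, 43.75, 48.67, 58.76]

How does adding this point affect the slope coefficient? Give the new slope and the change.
The slope changes from 2.6683 to 1.8541 (change of -0.8142, or -30.5%).

The new point has HIGH LEVERAGE: x = 16.26 is far from the original mean x̄ = 36.62/8 ≈ 4.58 (original range [2.21, 7.81]).

Step 1: Update the sums with the new point (n goes from 8 to 9)
Σx  = 36.62 + 16.26 = 52.88
Σy  = 320.09 + 58.76 = 378.85
Σx² = 204.7576 + 16.26² = 204.7576 + 264.3876 = 469.1452
Σxy = 1564.2834 + 16.26×58.76 = 1564.2834 + 955.4376 = 2519.7210

Step 2: Recompute the slope with b₁ = (nΣxy − ΣxΣy) / (nΣx² − (Σx)²)
Numerator   = 9×2519.7210 − 52.88×378.85 = 22677.4890 − 20033.5880 = 2643.9010
Denominator = 9×469.1452 − 52.88² = 4222.3068 − 2796.2944 = 1426.0124
b₁(new) = 2643.9010 / 1426.0124 = 1.8541

(Same formula on the original sums: (8×1564.2834 − 36.62×320.09) / (8×204.7576 − 36.62²) = 792.5714 / 297.0364 = 2.6683, matching the given fit.)

Step 3: Change in slope
Δβ₁ = 1.8541 − 2.6683 = -0.8142
Relative change = -0.8142 / 2.6683 × 100% = -30.5%
→ the slope decreases when the point is added.

Because the point sits below the extension of the original line at a high-leverage x, it tilts the fit down.
In practice: examine leverage (hᵢ) and Cook's distance rather than deleting it automatically; investigate whether it comes from the same population as the rest of the sample.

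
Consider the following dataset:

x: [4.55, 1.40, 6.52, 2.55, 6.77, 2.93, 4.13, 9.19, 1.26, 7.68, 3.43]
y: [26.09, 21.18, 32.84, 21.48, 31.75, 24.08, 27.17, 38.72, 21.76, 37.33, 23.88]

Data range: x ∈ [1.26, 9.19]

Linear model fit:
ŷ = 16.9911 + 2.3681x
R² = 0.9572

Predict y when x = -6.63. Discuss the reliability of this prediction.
ŷ = 1.2906, but this is extrapolation (below the data range [1.26, 9.19]) and may be unreliable.

Prediction calculation:
ŷ = 16.9911 + 2.3681 × (-6.63)
ŷ = 1.2906

Reliability:
- Data range: x ∈ [1.26, 9.19]
- Prediction point: x = -6.63 is 7.89 units below the observed range → this is EXTRAPOLATION, not interpolation

Why that matters here:
- Real relationships often flatten, saturate, or turn nonlinear at extremes
- The standard error of prediction grows with (x − x̄)², and x = -6.63 is far from x̄ = 4.58
- There are no observations near this x to validate the fitted line there

A defensible statement: 'if the linear trend continued to x = -6.63, y would be about 1.2906' — the premise is untested.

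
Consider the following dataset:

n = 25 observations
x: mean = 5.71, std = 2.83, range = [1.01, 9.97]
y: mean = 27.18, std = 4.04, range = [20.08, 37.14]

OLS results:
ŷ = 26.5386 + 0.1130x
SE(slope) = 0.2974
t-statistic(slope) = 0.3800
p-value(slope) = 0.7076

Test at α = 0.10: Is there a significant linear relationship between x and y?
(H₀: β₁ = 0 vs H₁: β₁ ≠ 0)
Since p-value = 0.7076 ≥ α = 0.10, fail to reject H₀ — the slope is not significantly different from 0.

Hypothesis test for the slope coefficient:

H₀: β₁ = 0 (no linear relationship)
H₁: β₁ ≠ 0 (linear relationship exists)

Test statistic: t = β̂₁ / SE(β̂₁) = 0.1130 / 0.2974 = 0.3800

With df = 23, the two-sided p-value for |t| = 0.3800 is 0.7076.

Decision rule: reject H₀ if p-value < α.
p-value = 0.7076 ≥ α = 0.10 → fail to reject H₀.

There is not sufficient evidence at the 10% significance level to conclude that a linear relationship exists between x and y.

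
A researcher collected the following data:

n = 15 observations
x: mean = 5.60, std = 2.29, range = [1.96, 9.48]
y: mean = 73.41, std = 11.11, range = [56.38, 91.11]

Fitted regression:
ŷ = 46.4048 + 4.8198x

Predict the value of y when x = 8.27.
ŷ = 86.2645

To predict y for x = 8.27, substitute into the regression equation:

ŷ = 46.4048 + 4.8198 × 8.27
ŷ = 46.4048 + 39.8597
ŷ = 86.2645

This is a point prediction; actual observations scatter around it by roughly the residual standard deviation.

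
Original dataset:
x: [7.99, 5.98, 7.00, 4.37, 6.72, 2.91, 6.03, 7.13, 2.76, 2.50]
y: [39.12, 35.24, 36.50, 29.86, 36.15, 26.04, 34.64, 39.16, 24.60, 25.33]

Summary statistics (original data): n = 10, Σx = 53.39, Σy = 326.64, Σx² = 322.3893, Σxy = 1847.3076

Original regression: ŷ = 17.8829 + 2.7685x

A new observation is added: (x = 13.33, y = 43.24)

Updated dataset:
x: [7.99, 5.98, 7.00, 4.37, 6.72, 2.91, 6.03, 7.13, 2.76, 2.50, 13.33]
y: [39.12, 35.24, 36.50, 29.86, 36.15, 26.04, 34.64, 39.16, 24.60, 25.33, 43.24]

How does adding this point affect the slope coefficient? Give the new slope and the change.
The slope changes from 2.7685 to 1.8891 (change of -0.8794, or -31.8%).

x = 13.33 lies well outside the original x-range [2.50, 7.99] (x̄ ≈ 5.34), so this observation has high leverage and can move the slope substantially.

Step 1: Update the sums with the new point (n goes from 10 to 11)
Σx  = 53.39 + 13.33 = 66.72
Σy  = 326.64 + 43.24 = 369.88
Σx² = 322.3893 + 13.33² = 322.3893 + 177.6889 = 500.0782
Σxy = 1847.3076 + 13.33×43.24 = 1847.3076 + 576.3892 = 2423.6968

Step 2: Recompute the slope with b₁ = (nΣxy − ΣxΣy) / (nΣx² − (Σx)²)
Numerator   = 11×2423.6968 − 66.72×369.88 = 26660.6648 − 24678.3936 = 1982.2712
Denominator = 11×500.0782 − 66.72² = 5500.8602 − 4451.5584 = 1049.3018
b₁(new) = 1982.2712 / 1049.3018 = 1.8891

(Same formula on the original sums: (10×1847.3076 − 53.39×326.64) / (10×322.3893 − 53.39²) = 1033.7664 / 373.4009 = 2.7685, matching the given fit.)

Step 3: Change in slope
Δβ₁ = 1.8891 − 2.7685 = -0.8794
Relative change = -0.8794 / 2.7685 × 100% = -31.8%
→ the slope decreases when the point is added.

Because the point sits below the extension of the original line at a high-leverage x, it tilts the fit down.
In practice: refit with and without it and report both if conclusions differ.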